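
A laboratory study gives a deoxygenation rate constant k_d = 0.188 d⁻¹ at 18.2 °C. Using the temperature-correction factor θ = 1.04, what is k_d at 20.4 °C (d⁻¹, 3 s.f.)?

k_d ≈ 0.205 d⁻¹

k_d(T₂) = k_d(T₁) · θ^(T₂−T₁) = 0.188 × 1.04^(20.4−18.2)
= 0.188 × 1.04^2.20 = 0.188 × 1.090 = 0.2049 d⁻¹.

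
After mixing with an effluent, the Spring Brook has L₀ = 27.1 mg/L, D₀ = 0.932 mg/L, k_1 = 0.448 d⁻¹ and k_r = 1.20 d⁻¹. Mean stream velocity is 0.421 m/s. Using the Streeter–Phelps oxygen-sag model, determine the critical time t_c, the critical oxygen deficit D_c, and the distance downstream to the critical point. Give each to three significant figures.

t_c = [1/(k_r−k_1)] ln[(k_r/k_1)(1 − D₀(k_r−k_1)/(k_1 L₀))]
= [1/(1.20−0.448)] ln[(1.20/0.448)(1 − 0.932×0.7520/(0.448×27.1))]
= (1/0.7520) ln[2.679 × 0.9423] = 1.330 × ln(2.524) = 1.330 × 0.9258 = 1.231 d.
D_c = (k_1/k_r) L₀ e^(−k_1 t_c) = (0.448/1.20) × 27.1 × e^(−0.448×1.231) = 0.3733 × 27.1 × 0.5761 = 5.828 mg/L.
x_c = v t_c = 0.421 m/s × 1.231 d × 86400 s/d = 44780 m ≈ 44.8 km.

t_c ≈ 1.23 d; D_c ≈ 5.83 mg/L; x_c ≈ 44.8 km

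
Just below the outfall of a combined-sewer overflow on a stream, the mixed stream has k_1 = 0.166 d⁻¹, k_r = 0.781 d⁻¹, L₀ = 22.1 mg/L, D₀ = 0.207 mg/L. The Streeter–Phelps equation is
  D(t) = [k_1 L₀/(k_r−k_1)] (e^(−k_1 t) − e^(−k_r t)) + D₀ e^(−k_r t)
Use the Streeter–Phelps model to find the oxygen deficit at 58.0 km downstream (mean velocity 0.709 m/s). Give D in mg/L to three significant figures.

Travel time t = x/v = 58.0 km / (0.709 m/s) = 58000 m / 0.709 m/s = 81810 s = 0.9468 d.
k_1 L₀/(k_r−k_1) = 0.166×22.1/(0.781−0.166) = 3.669/0.6150 = 5.965 mg/L.
e^(−k_1 t) = e^(−0.166×0.9468) = 0.8546; e^(−k_r t) = e^(−0.781×0.9468) = 0.4774.
D = 5.965 × (0.8546 − 0.4774) + 0.207 × 0.4774 = 2.250 + 0.09882 = 2.349 mg/L.

D ≈ 2.35 mg/L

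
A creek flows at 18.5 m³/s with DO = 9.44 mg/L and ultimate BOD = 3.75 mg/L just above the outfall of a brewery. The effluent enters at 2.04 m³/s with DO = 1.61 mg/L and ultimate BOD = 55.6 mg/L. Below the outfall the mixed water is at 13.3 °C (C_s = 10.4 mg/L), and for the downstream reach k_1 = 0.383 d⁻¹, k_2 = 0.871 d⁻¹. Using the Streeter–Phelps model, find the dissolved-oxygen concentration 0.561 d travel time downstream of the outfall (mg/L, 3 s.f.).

DO ≈ 7.98 mg/L

Mixed DO = (18.5×9.44 + 2.04×1.61)/(18.5+2.04) = 177.9/20.54 = 8.662 mg/L.
Mixed L₀ = (18.5×3.75 + 2.04×55.6)/(20.54) = 182.8/20.54 = 8.900 mg/L.
Initial deficit D₀ = C_s − DO₀ = 10.4 − 8.662 = 1.738 mg/L.
D(0.561) = [0.383×8.900/(0.871−0.383)](e^(−0.383×0.561) − e^(−0.871×0.561)) + 1.738 e^(−0.871×0.561)
= 6.985 × (0.8067 − 0.6135) + 1.738 × 0.6135 = 2.415 mg/L.
DO = 10.4 − 2.415 = 7.985 mg/L.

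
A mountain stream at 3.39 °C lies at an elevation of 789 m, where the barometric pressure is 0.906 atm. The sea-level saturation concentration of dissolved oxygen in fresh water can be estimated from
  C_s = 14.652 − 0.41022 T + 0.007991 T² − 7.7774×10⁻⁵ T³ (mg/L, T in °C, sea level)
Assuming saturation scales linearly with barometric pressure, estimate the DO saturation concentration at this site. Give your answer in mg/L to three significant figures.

At sea level: C_s = 14.652 − 0.41022×3.39 + 0.007991×3.39² − 7.7774×10⁻⁵×3.39³ = 13.35 mg/L.
Pressure correction: C_s' = 13.35 × 0.906 = 12.10 mg/L.

C_s ≈ 12.1 mg/L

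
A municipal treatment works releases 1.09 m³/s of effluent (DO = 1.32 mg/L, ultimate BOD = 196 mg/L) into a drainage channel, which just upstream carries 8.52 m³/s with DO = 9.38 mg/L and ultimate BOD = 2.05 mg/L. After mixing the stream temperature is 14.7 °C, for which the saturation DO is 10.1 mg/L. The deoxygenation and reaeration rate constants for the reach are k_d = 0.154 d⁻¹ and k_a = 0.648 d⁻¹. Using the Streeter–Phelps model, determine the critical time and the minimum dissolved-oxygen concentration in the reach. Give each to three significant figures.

t_c ≈ 2.41 d; minimum DO ≈ 6.16 mg/L

Mixed DO = (8.52×9.38 + 1.09×1.32)/(8.52+1.09) = 81.36/9.610 = 8.466 mg/L.
Mixed L₀ = (8.52×2.05 + 1.09×196)/(9.610) = 231.1/9.610 = 24.05 mg/L.
Initial deficit D₀ = C_s − DO₀ = 10.1 − 8.466 = 1.634 mg/L.
t_c = (1/0.4940) ln[(0.648/0.154)(1 − 1.634×0.4940/(0.154×24.05))] = 2.024 × ln(3.291) = 2.411 d.
D_c = (0.154/0.648) × 24.05 × e^(−0.154×2.411) = 0.2377 × 24.05 × 0.6898 = 3.943 mg/L.
Minimum DO = 10.1 − 3.943 = 6.157 mg/L.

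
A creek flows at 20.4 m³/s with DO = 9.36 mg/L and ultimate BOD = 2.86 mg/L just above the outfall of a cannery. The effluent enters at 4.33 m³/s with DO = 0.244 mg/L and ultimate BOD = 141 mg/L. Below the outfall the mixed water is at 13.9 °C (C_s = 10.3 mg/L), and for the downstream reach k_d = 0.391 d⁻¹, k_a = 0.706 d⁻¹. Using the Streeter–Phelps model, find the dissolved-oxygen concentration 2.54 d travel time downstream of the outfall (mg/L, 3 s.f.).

Mixed DO = (20.4×9.36 + 4.33×0.244)/(20.4+4.33) = 192.0/24.73 = 7.764 mg/L.
Mixed L₀ = (20.4×2.86 + 4.33×141)/(24.73) = 668.9/24.73 = 27.05 mg/L.
Initial deficit D₀ = C_s − DO₀ = 10.3 − 7.764 = 2.536 mg/L.
D(2.54) = [0.391×27.05/(0.706−0.391)](e^(−0.391×2.54) − e^(−0.706×2.54)) + 2.536 e^(−0.706×2.54)
= 33.57 × (0.3704 − 0.1664) + 2.536 × 0.1664 = 7.271 mg/L.
DO = 10.3 − 7.271 = 3.029 mg/L.

DO ≈ 3.03 mg/L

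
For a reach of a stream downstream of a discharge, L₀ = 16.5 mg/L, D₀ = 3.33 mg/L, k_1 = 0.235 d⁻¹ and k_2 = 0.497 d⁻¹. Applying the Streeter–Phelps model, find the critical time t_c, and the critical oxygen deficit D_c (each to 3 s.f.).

At the critical point dD/dt = 0, so k_1 L₀ e^(−k_1 t) = k_2 D. Substituting D(t) from the Streeter–Phelps equation and solving for t gives
t_c = ln[(k_2/k_1)(1 − D₀(k_2−k_1)/(k_1 L₀))] / (k_2−k_1).
Here k_2−k_1 = 0.2620 d⁻¹ and 1 − D₀(k_2−k_1)/(k_1 L₀) = 1 − 3.33×0.2620/(0.235×16.5) = 0.7750, so
t_c = ln(2.115 × 0.7750) / 0.2620 = 0.4941 / 0.2620 = 1.886 d.
D_c = (k_1/k_2) L₀ e^(−k_1 t_c) = (0.235/0.497) × 16.5 × e^(−0.235×1.886) = 0.4728 × 16.5 × 0.6420 = 5.009 mg/L.

t_c ≈ 1.89 d; D_c ≈ 5.01 mg/L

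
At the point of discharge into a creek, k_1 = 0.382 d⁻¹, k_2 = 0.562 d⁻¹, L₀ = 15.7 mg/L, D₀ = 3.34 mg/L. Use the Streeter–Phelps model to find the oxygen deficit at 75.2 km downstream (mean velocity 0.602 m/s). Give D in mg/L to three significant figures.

Travel time t = x/v = 75.2 km / (0.602 m/s) = 75200 m / 0.602 m/s = 124900 s = 1.446 d.
k_1 L₀/(k_2−k_1) = 0.382×15.7/(0.562−0.382) = 5.997/0.1800 = 33.32 mg/L.
e^(−k_1 t) = e^(−0.382×1.446) = 0.5756; e^(−k_2 t) = e^(−0.562×1.446) = 0.4437.
D = 33.32 × (0.5756 − 0.4437) + 3.34 × 0.4437 = 4.395 + 1.482 = 5.877 mg/L.

D ≈ 5.88 mg/L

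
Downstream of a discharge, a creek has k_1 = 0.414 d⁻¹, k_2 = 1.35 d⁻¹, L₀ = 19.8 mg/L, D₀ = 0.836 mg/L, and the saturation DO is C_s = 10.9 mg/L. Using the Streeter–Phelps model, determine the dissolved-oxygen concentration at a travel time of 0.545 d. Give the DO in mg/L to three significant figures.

k_1 L₀/(k_2−k_1) = 0.414×19.8/(1.35−0.414) = 8.197/0.9360 = 8.758 mg/L.
e^(−k_1 t) = e^(−0.414×0.5450) = 0.7980; e^(−k_2 t) = e^(−1.35×0.5450) = 0.4791.
D = 8.758 × (0.7980 − 0.4791) + 0.836 × 0.4791 = 2.793 + 0.4006 = 3.193 mg/L.
DO = C_s − D = 10.9 − 3.193 = 7.707 mg/L.

DO ≈ 7.71 mg/L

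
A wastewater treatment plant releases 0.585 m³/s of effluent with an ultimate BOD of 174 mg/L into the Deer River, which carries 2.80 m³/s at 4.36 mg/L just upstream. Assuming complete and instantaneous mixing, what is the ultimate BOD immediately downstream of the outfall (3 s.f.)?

33.7 mg/L

Flow-weighted mixing: C = (Q_r C_r + Q_w C_w)/(Q_r + Q_w)
= (2.80×4.36 + 0.585×174)/(2.80 + 0.585) = 114.0/3.385 = 33.68 mg/L.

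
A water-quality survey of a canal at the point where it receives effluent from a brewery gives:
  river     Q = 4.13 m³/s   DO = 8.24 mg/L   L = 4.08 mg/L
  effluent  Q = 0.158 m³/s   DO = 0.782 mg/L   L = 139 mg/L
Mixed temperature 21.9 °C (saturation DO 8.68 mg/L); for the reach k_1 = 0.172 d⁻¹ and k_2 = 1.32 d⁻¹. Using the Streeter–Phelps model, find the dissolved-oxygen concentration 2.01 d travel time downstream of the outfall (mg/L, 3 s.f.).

DO ≈ 7.77 mg/L

Mixed DO = (4.13×8.24 + 0.158×0.782)/(4.13+0.158) = 34.15/4.288 = 7.965 mg/L.
Mixed L₀ = (4.13×4.08 + 0.158×139)/(4.288) = 38.81/4.288 = 9.051 mg/L.
Initial deficit D₀ = C_s − DO₀ = 8.68 − 7.965 = 0.7148 mg/L.
D(2.01) = [0.172×9.051/(1.32−0.172)](e^(−0.172×2.01) − e^(−1.32×2.01)) + 0.7148 e^(−1.32×2.01)
= 1.356 × (0.7077 − 0.07043) + 0.7148 × 0.07043 = 0.9146 mg/L.
DO = 8.68 − 0.9146 = 7.765 mg/L.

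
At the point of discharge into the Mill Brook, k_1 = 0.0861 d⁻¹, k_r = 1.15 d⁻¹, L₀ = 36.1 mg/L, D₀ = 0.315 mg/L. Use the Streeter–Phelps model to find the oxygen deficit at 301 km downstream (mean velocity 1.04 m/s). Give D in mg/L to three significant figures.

Travel time t = x/v = 301 km / (1.04 m/s) = 301000 m / 1.04 m/s = 289400 s = 3.350 d.
k_1 L₀/(k_r−k_1) = 0.0861×36.1/(1.15−0.0861) = 3.108/1.064 = 2.922 mg/L.
e^(−k_1 t) = e^(−0.0861×3.350) = 0.7494; e^(−k_r t) = e^(−1.15×3.350) = 0.02123.
D = 2.922 × (0.7494 − 0.02123) + 0.315 × 0.02123 = 2.128 + 0.006688 = 2.134 mg/L.

D ≈ 2.13 mg/L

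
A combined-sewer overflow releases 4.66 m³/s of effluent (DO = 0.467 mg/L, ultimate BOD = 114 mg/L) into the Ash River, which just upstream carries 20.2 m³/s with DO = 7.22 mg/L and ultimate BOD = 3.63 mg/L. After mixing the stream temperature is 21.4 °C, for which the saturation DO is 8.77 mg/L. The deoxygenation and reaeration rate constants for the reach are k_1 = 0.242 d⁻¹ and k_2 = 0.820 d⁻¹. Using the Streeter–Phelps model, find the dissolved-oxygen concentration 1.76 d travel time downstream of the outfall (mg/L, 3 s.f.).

DO ≈ 3.86 mg/L

Mixed DO = (20.2×7.22 + 4.66×0.467)/(20.2+4.66) = 148.0/24.86 = 5.954 mg/L.
Mixed L₀ = (20.2×3.63 + 4.66×114)/(24.86) = 604.6/24.86 = 24.32 mg/L.
Initial deficit D₀ = C_s − DO₀ = 8.77 − 5.954 = 2.816 mg/L.
D(1.76) = [0.242×24.32/(0.820−0.242)](e^(−0.242×1.76) − e^(−0.820×1.76)) + 2.816 e^(−0.820×1.76)
= 10.18 × (0.6532 − 0.2362) + 2.816 × 0.2362 = 4.911 mg/L.
DO = 8.77 − 4.911 = 3.859 mg/L.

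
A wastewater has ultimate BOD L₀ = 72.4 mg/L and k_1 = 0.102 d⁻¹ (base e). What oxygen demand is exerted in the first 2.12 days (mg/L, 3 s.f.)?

y ≈ 14.1 mg/L

y_t = L₀(1 − e^(−k_1 t)) = 72.4 × (1 − e^(−0.102×2.12))
= 72.4 × (1 − 0.8055) = 72.4 × 0.1945 = 14.08 mg/L.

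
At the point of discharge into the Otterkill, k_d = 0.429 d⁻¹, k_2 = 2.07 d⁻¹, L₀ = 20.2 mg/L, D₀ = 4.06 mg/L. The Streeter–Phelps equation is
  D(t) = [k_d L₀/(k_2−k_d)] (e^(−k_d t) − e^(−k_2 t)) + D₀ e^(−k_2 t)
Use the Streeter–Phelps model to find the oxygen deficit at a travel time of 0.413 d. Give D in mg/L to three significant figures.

k_d L₀/(k_2−k_d) = 0.429×20.2/(2.07−0.429) = 8.666/1.641 = 5.281 mg/L.
e^(−k_d t) = e^(−0.429×0.4130) = 0.8376; e^(−k_2 t) = e^(−2.07×0.4130) = 0.4253.
D = 5.281 × (0.8376 − 0.4253) + 4.06 × 0.4253 = 2.177 + 1.727 = 3.904 mg/L.

D ≈ 3.90 mg/L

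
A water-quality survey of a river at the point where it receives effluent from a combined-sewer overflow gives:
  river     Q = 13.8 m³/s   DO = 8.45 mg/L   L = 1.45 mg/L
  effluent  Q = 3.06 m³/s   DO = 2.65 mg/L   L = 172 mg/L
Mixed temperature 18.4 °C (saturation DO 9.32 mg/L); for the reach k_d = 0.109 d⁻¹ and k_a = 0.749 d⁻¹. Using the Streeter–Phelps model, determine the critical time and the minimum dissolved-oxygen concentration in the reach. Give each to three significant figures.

Mixed DO = (13.8×8.45 + 3.06×2.65)/(13.8+3.06) = 124.7/16.86 = 7.397 mg/L.
Mixed L₀ = (13.8×1.45 + 3.06×172)/(16.86) = 546.3/16.86 = 32.40 mg/L.
Initial deficit D₀ = C_s − DO₀ = 9.32 − 7.397 = 1.923 mg/L.
t_c = (1/0.6400) ln[(0.749/0.109)(1 − 1.923×0.6400/(0.109×32.40))] = 1.562 × ln(4.478) = 2.342 d.
D_c = (0.109/0.749) × 32.40 × e^(−0.109×2.342) = 0.1455 × 32.40 × 0.7747 = 3.653 mg/L.
Minimum DO = 9.32 − 3.653 = 5.667 mg/L.

t_c ≈ 2.34 d; minimum DO ≈ 5.67 mg/L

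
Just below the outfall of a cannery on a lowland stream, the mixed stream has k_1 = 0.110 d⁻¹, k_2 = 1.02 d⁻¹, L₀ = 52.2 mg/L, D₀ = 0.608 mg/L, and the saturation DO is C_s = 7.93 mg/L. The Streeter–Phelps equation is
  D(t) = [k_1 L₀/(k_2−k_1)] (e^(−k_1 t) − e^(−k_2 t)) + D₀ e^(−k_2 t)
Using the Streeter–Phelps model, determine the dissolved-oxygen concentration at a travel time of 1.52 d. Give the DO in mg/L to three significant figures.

DO ≈ 3.80 mg/L

k_1 L₀/(k_2−k_1) = 0.110×52.2/(1.02−0.110) = 5.742/0.9100 = 6.310 mg/L.
e^(−k_1 t) = e^(−0.110×1.520) = 0.8460; e^(−k_2 t) = e^(−1.02×1.520) = 0.2122.
D = 6.310 × (0.8460 − 0.2122) + 0.608 × 0.2122 = 4.000 + 0.1290 = 4.129 mg/L.
DO = C_s − D = 7.93 − 4.129 = 3.801 mg/L.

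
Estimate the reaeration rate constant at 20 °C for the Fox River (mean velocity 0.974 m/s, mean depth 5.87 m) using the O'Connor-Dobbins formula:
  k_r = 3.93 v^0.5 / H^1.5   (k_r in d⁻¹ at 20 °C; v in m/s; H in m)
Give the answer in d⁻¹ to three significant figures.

k_r = 3.93 × 0.974^0.5 / 5.87^1.5 = 3.93 × 0.9869 / 14.22 = 0.2727 d⁻¹.

k_r ≈ 0.273 d⁻¹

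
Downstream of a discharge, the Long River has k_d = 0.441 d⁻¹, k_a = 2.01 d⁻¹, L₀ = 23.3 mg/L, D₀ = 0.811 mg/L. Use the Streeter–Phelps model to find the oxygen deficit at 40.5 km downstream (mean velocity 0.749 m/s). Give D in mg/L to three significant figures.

D ≈ 3.34 mg/L

Travel time t = x/v = 40.5 km / (0.749 m/s) = 40500 m / 0.749 m/s = 54070 s = 0.6258 d.
k_d L₀/(k_a−k_d) = 0.441×23.3/(2.01−0.441) = 10.28/1.569 = 6.549 mg/L.
e^(−k_d t) = e^(−0.441×0.6258) = 0.7588; e^(−k_a t) = e^(−2.01×0.6258) = 0.2842.
D = 6.549 × (0.7588 − 0.2842) + 0.811 × 0.2842 = 3.108 + 0.2305 = 3.338 mg/L.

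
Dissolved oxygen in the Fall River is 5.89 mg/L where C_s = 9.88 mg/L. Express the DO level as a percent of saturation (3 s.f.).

% saturation = C/C_s × 100 = 5.89/9.88 × 100 = 59.6 %.

59.6 % saturation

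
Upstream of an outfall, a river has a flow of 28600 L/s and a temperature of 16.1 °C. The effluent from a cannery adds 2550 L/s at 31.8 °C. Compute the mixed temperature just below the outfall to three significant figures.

17.4 °C

Flow-weighted mixing: C = (Q_r C_r + Q_w C_w)/(Q_r + Q_w)
= (28600×16.1 + 2550×31.8)/(28600 + 2550) = 541600/31150 = 17.39 °C.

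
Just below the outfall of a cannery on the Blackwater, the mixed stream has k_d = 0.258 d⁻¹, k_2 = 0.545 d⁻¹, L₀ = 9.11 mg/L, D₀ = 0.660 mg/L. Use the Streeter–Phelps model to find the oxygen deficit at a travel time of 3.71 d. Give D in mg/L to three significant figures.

D ≈ 2.15 mg/L

k_d L₀/(k_2−k_d) = 0.258×9.11/(0.545−0.258) = 2.350/0.2870 = 8.189 mg/L.
e^(−k_d t) = e^(−0.258×3.710) = 0.3840; e^(−k_2 t) = e^(−0.545×3.710) = 0.1324.
D = 8.189 × (0.3840 − 0.1324) + 0.660 × 0.1324 = 2.060 + 0.08738 = 2.148 mg/L.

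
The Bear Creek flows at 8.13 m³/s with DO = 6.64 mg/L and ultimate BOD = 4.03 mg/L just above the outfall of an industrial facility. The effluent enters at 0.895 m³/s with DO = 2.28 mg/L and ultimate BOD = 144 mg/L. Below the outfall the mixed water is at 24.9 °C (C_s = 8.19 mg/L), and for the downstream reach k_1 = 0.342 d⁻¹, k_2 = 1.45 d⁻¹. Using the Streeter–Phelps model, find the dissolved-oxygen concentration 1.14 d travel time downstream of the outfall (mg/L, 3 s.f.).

Mixed DO = (8.13×6.64 + 0.895×2.28)/(8.13+0.895) = 56.02/9.025 = 6.208 mg/L.
Mixed L₀ = (8.13×4.03 + 0.895×144)/(9.025) = 161.6/9.025 = 17.91 mg/L.
Initial deficit D₀ = C_s − DO₀ = 8.19 − 6.208 = 1.982 mg/L.
D(1.14) = [0.342×17.91/(1.45−0.342)](e^(−0.342×1.14) − e^(−1.45×1.14)) + 1.982 e^(−1.45×1.14)
= 5.528 × (0.6771 − 0.1915) + 1.982 × 0.1915 = 3.065 mg/L.
DO = 8.19 − 3.065 = 5.125 mg/L.

DO ≈ 5.13 mg/L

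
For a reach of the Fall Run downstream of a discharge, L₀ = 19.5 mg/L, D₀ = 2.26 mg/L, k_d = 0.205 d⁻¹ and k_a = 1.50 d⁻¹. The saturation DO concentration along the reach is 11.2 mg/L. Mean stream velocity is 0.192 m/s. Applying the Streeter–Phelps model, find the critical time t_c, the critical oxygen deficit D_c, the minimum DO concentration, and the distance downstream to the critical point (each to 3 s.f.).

t_c = [1/(k_a−k_d)] ln[(k_a/k_d)(1 − D₀(k_a−k_d)/(k_d L₀))]
= [1/(1.50−0.205)] ln[(1.50/0.205)(1 − 2.26×1.295/(0.205×19.5))]
= (1/1.295) ln[7.317 × 0.2679] = 0.7722 × ln(1.960) = 0.7722 × 0.6729 = 0.5197 d.
D_c = (k_d/k_a) L₀ e^(−k_d t_c) = (0.205/1.50) × 19.5 × e^(−0.205×0.5197) = 0.1367 × 19.5 × 0.8989 = 2.396 mg/L.
Minimum DO = C_s − D_c = 11.2 − 2.396 = 8.804 mg/L.
x_c = v t_c = 0.192 m/s × 0.5197 d × 86400 s/d = 8620 m ≈ 8.62 km.

t_c ≈ 0.520 d; D_c ≈ 2.40 mg/L; min DO ≈ 8.80 mg/L; x_c ≈ 8.62 km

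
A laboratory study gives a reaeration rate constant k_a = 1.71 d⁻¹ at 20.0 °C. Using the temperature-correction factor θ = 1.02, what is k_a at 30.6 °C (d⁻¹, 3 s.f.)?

k_a(T₂) = k_a(T₁) · θ^(T₂−T₁) = 1.71 × 1.02^(30.6−20.0)
= 1.71 × 1.02^10.6 = 1.71 × 1.234 = 2.109 d⁻¹.

k_a ≈ 2.11 d⁻¹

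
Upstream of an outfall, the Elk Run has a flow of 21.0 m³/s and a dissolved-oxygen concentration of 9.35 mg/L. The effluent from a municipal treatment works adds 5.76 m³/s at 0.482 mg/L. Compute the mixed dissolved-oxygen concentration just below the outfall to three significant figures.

Flow-weighted mixing: C = (Q_r C_r + Q_w C_w)/(Q_r + Q_w)
= (21.0×9.35 + 5.76×0.482)/(21.0 + 5.76) = 199.1/26.76 = 7.441 mg/L.

7.44 mg/L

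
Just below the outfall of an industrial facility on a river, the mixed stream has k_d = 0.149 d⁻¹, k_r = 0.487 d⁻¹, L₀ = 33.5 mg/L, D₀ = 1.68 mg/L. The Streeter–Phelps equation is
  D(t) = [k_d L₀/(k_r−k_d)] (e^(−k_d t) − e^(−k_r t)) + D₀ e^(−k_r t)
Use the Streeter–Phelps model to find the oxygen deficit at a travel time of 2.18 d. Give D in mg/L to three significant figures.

k_d L₀/(k_r−k_d) = 0.149×33.5/(0.487−0.149) = 4.991/0.3380 = 14.77 mg/L.
e^(−k_d t) = e^(−0.149×2.180) = 0.7227; e^(−k_r t) = e^(−0.487×2.180) = 0.3459.
D = 14.77 × (0.7227 − 0.3459) + 1.68 × 0.3459 = 5.564 + 0.5811 = 6.145 mg/L.

D ≈ 6.15 mg/L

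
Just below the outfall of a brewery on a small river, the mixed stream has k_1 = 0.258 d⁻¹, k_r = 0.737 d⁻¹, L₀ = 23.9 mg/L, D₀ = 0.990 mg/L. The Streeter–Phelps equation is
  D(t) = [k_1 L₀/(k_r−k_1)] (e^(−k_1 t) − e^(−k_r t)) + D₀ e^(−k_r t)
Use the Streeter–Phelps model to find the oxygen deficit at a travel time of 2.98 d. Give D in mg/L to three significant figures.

D ≈ 4.65 mg/L

k_1 L₀/(k_r−k_1) = 0.258×23.9/(0.737−0.258) = 6.166/0.4790 = 12.87 mg/L.
e^(−k_1 t) = e^(−0.258×2.980) = 0.4636; e^(−k_r t) = e^(−0.737×2.980) = 0.1112.
D = 12.87 × (0.4636 − 0.1112) + 0.990 × 0.1112 = 4.536 + 0.1101 = 4.646 mg/L.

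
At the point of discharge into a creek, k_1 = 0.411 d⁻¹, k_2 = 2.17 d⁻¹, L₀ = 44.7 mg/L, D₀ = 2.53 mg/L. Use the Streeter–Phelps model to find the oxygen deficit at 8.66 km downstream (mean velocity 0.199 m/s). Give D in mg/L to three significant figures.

Travel time t = x/v = 8.66 km / (0.199 m/s) = 8660 m / 0.199 m/s = 43520 s = 0.5037 d.
k_1 L₀/(k_2−k_1) = 0.411×44.7/(2.17−0.411) = 18.37/1.759 = 10.44 mg/L.
e^(−k_1 t) = e^(−0.411×0.5037) = 0.8130; e^(−k_2 t) = e^(−2.17×0.5037) = 0.3352.
D = 10.44 × (0.8130 − 0.3352) + 2.53 × 0.3352 = 4.990 + 0.8481 = 5.838 mg/L.

D ≈ 5.84 mg/L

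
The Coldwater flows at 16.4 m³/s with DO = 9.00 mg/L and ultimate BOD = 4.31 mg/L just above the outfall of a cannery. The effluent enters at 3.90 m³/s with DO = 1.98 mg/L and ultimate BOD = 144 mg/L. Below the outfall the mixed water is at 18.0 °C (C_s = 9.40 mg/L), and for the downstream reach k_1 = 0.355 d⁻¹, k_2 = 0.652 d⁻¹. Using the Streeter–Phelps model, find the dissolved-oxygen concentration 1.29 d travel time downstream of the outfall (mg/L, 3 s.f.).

DO ≈ 1.15 mg/L

Mixed DO = (16.4×9.00 + 3.90×1.98)/(16.4+3.90) = 155.3/20.30 = 7.651 mg/L.
Mixed L₀ = (16.4×4.31 + 3.90×144)/(20.30) = 632.3/20.30 = 31.15 mg/L.
Initial deficit D₀ = C_s − DO₀ = 9.40 − 7.651 = 1.749 mg/L.
D(1.29) = [0.355×31.15/(0.652−0.355)](e^(−0.355×1.29) − e^(−0.652×1.29)) + 1.749 e^(−0.652×1.29)
= 37.23 × (0.6326 − 0.4312) + 1.749 × 0.4312 = 8.250 mg/L.
DO = 9.40 − 8.250 = 1.150 mg/L.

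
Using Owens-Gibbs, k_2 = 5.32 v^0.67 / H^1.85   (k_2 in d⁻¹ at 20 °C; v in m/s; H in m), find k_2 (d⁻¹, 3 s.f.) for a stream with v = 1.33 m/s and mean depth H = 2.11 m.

k_2 ≈ 1.62 d⁻¹

k_2 = 5.32 × 1.33^0.67 / 2.11^1.85 = 5.32 × 1.211 / 3.980 = 1.618 d⁻¹.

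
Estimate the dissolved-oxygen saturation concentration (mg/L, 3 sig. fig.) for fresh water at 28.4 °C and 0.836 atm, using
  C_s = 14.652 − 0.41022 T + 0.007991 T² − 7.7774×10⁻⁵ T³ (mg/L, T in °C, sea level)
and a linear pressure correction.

At sea level: C_s = 14.652 − 0.41022×28.4 + 0.007991×28.4² − 7.7774×10⁻⁵×28.4³ = 7.665 mg/L.
Pressure correction: C_s' = 7.665 × 0.836 = 6.408 mg/L.

C_s ≈ 6.41 mg/L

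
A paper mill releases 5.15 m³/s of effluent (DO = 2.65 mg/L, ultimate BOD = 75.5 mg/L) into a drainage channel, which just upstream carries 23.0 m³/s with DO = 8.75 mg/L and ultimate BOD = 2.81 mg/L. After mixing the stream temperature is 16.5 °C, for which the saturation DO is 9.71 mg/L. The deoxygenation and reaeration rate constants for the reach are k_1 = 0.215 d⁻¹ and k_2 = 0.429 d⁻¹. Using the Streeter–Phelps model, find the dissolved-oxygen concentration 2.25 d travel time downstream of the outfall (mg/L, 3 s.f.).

Mixed DO = (23.0×8.75 + 5.15×2.65)/(23.0+5.15) = 214.9/28.15 = 7.634 mg/L.
Mixed L₀ = (23.0×2.81 + 5.15×75.5)/(28.15) = 453.5/28.15 = 16.11 mg/L.
Initial deficit D₀ = C_s − DO₀ = 9.71 − 7.634 = 2.076 mg/L.
D(2.25) = [0.215×16.11/(0.429−0.215)](e^(−0.215×2.25) − e^(−0.429×2.25)) + 2.076 e^(−0.429×2.25)
= 16.18 × (0.6165 − 0.3809) + 2.076 × 0.3809 = 4.603 mg/L.
DO = 9.71 − 4.603 = 5.107 mg/L.

DO ≈ 5.11 mg/L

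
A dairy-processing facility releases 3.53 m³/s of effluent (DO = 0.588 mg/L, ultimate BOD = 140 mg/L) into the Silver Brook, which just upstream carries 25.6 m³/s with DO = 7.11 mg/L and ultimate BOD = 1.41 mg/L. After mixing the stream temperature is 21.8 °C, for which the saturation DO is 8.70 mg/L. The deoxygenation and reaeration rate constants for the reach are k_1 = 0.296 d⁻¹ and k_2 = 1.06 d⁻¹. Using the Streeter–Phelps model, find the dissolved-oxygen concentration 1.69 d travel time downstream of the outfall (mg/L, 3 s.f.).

DO ≈ 5.20 mg/L

Mixed DO = (25.6×7.11 + 3.53×0.588)/(25.6+3.53) = 184.1/29.13 = 6.320 mg/L.
Mixed L₀ = (25.6×1.41 + 3.53×140)/(29.13) = 530.3/29.13 = 18.20 mg/L.
Initial deficit D₀ = C_s − DO₀ = 8.70 − 6.320 = 2.380 mg/L.
D(1.69) = [0.296×18.20/(1.06−0.296)](e^(−0.296×1.69) − e^(−1.06×1.69)) + 2.380 e^(−1.06×1.69)
= 7.053 × (0.6064 − 0.1667) + 2.380 × 0.1667 = 3.498 mg/L.
DO = 8.70 − 3.498 = 5.202 mg/L.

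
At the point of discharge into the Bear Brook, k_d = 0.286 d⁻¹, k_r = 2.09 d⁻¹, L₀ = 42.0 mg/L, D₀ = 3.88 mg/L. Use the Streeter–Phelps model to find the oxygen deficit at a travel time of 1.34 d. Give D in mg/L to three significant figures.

k_d L₀/(k_r−k_d) = 0.286×42.0/(2.09−0.286) = 12.01/1.804 = 6.659 mg/L.
e^(−k_d t) = e^(−0.286×1.340) = 0.6816; e^(−k_r t) = e^(−2.09×1.340) = 0.06077.
D = 6.659 × (0.6816 − 0.06077) + 3.88 × 0.06077 = 4.134 + 0.2358 = 4.370 mg/L.

D ≈ 4.37 mg/L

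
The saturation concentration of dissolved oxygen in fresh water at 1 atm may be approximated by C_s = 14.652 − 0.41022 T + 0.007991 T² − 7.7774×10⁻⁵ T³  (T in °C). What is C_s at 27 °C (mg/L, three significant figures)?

C_s ≈ 7.87 mg/L

C_s = 14.652 − 0.41022×27 + 0.007991×27² − 7.7774×10⁻⁵×27³ = 7.871 mg/L.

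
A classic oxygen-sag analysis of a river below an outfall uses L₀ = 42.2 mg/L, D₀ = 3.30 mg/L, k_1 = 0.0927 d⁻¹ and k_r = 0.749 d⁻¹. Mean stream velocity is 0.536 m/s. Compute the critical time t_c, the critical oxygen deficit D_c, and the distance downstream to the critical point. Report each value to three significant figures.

t_c ≈ 1.95 d; D_c ≈ 4.36 mg/L; x_c ≈ 90.5 km

With k_r/k_1 = 8.080 and 1 − D₀(k_r−k_1)/(k_1 L₀) = 0.4464,
t_c = ln(8.080 × 0.4464) / (0.749 − 0.0927) = ln(3.607) / 0.6563 = 1.283/0.6563 = 1.955 d.
L(t_c) = L₀ e^(−k_1 t_c) = 42.2 × 0.8343 = 35.21 mg/L, and at the critical point k_r D_c = k_1 L, so D_c = (0.0927/0.749) × 35.21 = 4.357 mg/L.
x_c = v t_c = 0.536 m/s × 1.955 d × 86400 s/d = 90510 m ≈ 90.5 km.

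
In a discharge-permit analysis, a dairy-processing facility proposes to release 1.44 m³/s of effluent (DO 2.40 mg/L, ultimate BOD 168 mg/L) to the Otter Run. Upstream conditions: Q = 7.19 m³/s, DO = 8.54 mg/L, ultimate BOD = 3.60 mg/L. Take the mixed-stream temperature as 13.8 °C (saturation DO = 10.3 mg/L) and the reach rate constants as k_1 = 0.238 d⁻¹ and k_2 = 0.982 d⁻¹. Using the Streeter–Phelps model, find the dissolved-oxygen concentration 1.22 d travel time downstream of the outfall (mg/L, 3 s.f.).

DO ≈ 5.03 mg/L

Mixed DO = (7.19×8.54 + 1.44×2.40)/(7.19+1.44) = 64.86/8.630 = 7.515 mg/L.
Mixed L₀ = (7.19×3.60 + 1.44×168)/(8.630) = 267.8/8.630 = 31.03 mg/L.
Initial deficit D₀ = C_s − DO₀ = 10.3 − 7.515 = 2.785 mg/L.
D(1.22) = [0.238×31.03/(0.982−0.238)](e^(−0.238×1.22) − e^(−0.982×1.22)) + 2.785 e^(−0.982×1.22)
= 9.927 × (0.7480 − 0.3018) + 2.785 × 0.3018 = 5.270 mg/L.
DO = 10.3 − 5.270 = 5.030 mg/L.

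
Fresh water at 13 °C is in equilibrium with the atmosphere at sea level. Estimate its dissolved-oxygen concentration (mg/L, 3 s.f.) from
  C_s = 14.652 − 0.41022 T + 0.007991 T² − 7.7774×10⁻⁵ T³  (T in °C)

C_s ≈ 10.5 mg/L

C_s = 14.652 − 0.41022×13 + 0.007991×13² − 7.7774×10⁻⁵×13³ = 10.50 mg/L.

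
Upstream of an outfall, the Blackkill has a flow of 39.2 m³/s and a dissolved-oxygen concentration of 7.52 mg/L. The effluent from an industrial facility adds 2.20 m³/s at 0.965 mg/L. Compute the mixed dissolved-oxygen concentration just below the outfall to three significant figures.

Flow-weighted mixing: C = (Q_r C_r + Q_w C_w)/(Q_r + Q_w)
= (39.2×7.52 + 2.20×0.965)/(39.2 + 2.20) = 296.9/41.40 = 7.172 mg/L.

7.17 mg/L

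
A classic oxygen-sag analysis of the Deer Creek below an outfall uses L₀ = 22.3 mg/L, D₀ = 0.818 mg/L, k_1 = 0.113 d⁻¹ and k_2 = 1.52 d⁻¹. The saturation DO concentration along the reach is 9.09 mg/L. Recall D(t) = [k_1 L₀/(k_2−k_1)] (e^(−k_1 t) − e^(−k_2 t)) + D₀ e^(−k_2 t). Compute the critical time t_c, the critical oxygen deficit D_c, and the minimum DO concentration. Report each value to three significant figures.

At the critical point dD/dt = 0, so k_1 L₀ e^(−k_1 t) = k_2 D. Substituting D(t) from the Streeter–Phelps equation and solving for t gives
t_c = ln[(k_2/k_1)(1 − D₀(k_2−k_1)/(k_1 L₀))] / (k_2−k_1).
Here k_2−k_1 = 1.407 d⁻¹ and 1 − D₀(k_2−k_1)/(k_1 L₀) = 1 − 0.818×1.407/(0.113×22.3) = 0.5433, so
t_c = ln(13.45 × 0.5433) / 1.407 = 1.989 / 1.407 = 1.414 d.
D_c = (k_1/k_2) L₀ e^(−k_1 t_c) = (0.113/1.52) × 22.3 × e^(−0.113×1.414) = 0.07434 × 22.3 × 0.8524 = 1.413 mg/L.
Minimum DO = C_s − D_c = 9.09 − 1.413 = 7.677 mg/L.

t_c ≈ 1.41 d; D_c ≈ 1.41 mg/L; min DO ≈ 7.68 mg/L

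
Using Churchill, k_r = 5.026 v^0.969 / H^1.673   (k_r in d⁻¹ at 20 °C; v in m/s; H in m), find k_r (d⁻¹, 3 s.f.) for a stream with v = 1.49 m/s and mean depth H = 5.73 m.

k_r = 5.026 × 1.49^0.969 / 5.73^1.673 = 5.026 × 1.472 / 18.55 = 0.3987 d⁻¹.

k_r ≈ 0.399 d⁻¹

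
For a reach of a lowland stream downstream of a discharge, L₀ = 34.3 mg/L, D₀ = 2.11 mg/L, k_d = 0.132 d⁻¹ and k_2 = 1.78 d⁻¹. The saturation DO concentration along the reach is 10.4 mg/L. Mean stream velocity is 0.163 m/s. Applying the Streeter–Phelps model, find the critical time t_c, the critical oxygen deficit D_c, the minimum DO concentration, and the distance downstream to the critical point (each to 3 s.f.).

t_c = [1/(k_2−k_d)] ln[(k_2/k_d)(1 − D₀(k_2−k_d)/(k_d L₀))]
= [1/(1.78−0.132)] ln[(1.78/0.132)(1 − 2.11×1.648/(0.132×34.3))]
= (1/1.648) ln[13.48 × 0.2320] = 0.6068 × ln(3.128) = 0.6068 × 1.140 = 0.6920 d.
D_c = (k_d/k_2) L₀ e^(−k_d t_c) = (0.132/1.78) × 34.3 × e^(−0.132×0.6920) = 0.07416 × 34.3 × 0.9127 = 2.322 mg/L.
Minimum DO = C_s − D_c = 10.4 − 2.322 = 8.078 mg/L.
x_c = v t_c = 0.163 m/s × 0.6920 d × 86400 s/d = 9746 m ≈ 9.75 km.

t_c ≈ 0.692 d; D_c ≈ 2.32 mg/L; min DO ≈ 8.08 mg/L; x_c ≈ 9.75 km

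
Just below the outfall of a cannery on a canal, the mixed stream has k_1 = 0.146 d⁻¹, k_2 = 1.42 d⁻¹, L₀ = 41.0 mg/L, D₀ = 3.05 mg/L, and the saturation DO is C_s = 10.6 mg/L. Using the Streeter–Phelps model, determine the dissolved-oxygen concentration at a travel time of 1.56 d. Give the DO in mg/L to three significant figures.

DO ≈ 7.04 mg/L

k_1 L₀/(k_2−k_1) = 0.146×41.0/(1.42−0.146) = 5.986/1.274 = 4.699 mg/L.
e^(−k_1 t) = e^(−0.146×1.560) = 0.7963; e^(−k_2 t) = e^(−1.42×1.560) = 0.1091.
D = 4.699 × (0.7963 − 0.1091) + 3.05 × 0.1091 = 3.229 + 0.3329 = 3.562 mg/L.
DO = C_s − D = 10.6 − 3.562 = 7.038 mg/L.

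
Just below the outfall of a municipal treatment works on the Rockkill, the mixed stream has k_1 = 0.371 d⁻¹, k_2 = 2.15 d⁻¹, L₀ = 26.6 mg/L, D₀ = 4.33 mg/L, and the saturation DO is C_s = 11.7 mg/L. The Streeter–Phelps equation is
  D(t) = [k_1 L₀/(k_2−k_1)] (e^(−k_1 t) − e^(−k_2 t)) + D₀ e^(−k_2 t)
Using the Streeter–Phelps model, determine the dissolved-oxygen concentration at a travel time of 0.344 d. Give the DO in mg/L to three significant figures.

k_1 L₀/(k_2−k_1) = 0.371×26.6/(2.15−0.371) = 9.869/1.779 = 5.547 mg/L.
e^(−k_1 t) = e^(−0.371×0.3440) = 0.8802; e^(−k_2 t) = e^(−2.15×0.3440) = 0.4773.
D = 5.547 × (0.8802 − 0.4773) + 4.33 × 0.4773 = 2.235 + 2.067 = 4.302 mg/L.
DO = C_s − D = 11.7 − 4.302 = 7.398 mg/L.

DO ≈ 7.40 mg/L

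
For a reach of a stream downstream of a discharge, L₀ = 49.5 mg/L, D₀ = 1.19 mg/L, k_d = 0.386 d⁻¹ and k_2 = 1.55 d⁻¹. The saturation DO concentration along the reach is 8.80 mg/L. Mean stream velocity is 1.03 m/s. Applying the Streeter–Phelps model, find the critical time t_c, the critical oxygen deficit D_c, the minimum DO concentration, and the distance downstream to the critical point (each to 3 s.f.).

t_c = [1/(k_2−k_d)] ln[(k_2/k_d)(1 − D₀(k_2−k_d)/(k_d L₀))]
= [1/(1.55−0.386)] ln[(1.55/0.386)(1 − 1.19×1.164/(0.386×49.5))]
= (1/1.164) ln[4.016 × 0.9275] = 0.8591 × ln(3.724) = 0.8591 × 1.315 = 1.130 d.
D_c = (k_d/k_2) L₀ e^(−k_d t_c) = (0.386/1.55) × 49.5 × e^(−0.386×1.130) = 0.2490 × 49.5 × 0.6466 = 7.971 mg/L.
Minimum DO = C_s − D_c = 8.80 − 7.971 = 0.8294 mg/L.
x_c = v t_c = 1.03 m/s × 1.130 d × 86400 s/d = 100500 m ≈ 101 km.

t_c ≈ 1.13 d; D_c ≈ 7.97 mg/L; min DO ≈ 0.829 mg/L; x_c ≈ 101 km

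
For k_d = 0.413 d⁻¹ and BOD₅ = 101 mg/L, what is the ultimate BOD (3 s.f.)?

L₀ ≈ 116 mg/L

BOD₅ = L₀(1 − e^(−5k_d)) ⇒ L₀ = BOD₅ / (1 − e^(−5×0.413))
= 101 / (1 − 0.1268) = 101 / 0.8732 = 115.7 mg/L.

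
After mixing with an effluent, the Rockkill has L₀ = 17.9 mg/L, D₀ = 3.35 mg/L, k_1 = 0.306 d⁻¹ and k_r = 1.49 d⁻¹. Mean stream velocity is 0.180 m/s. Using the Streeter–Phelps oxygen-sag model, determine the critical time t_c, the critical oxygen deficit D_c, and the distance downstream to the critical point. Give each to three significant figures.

With k_r/k_1 = 4.869 and 1 − D₀(k_r−k_1)/(k_1 L₀) = 0.2759,
t_c = ln(4.869 × 0.2759) / (1.49 − 0.306) = ln(1.343) / 1.184 = 0.2951/1.184 = 0.2492 d.
D_c = (k_1/k_r) L₀ e^(−k_1 t_c) = (0.306/1.49) × 17.9 × e^(−0.306×0.2492) = 0.2054 × 17.9 × 0.9266 = 3.406 mg/L.
x_c = v t_c = 0.180 m/s × 0.2492 d × 86400 s/d = 3876 m ≈ 3.88 km.

t_c ≈ 0.249 d; D_c ≈ 3.41 mg/L; x_c ≈ 3.88 km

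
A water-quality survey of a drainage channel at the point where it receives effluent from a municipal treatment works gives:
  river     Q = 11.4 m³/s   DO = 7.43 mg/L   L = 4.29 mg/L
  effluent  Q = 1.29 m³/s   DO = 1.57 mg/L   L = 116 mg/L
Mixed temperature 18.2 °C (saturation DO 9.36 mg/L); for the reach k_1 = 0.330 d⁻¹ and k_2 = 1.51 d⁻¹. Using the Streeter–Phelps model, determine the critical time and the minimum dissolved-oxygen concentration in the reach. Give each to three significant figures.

t_c ≈ 0.559 d; minimum DO ≈ 6.52 mg/L

Mixed DO = (11.4×7.43 + 1.29×1.57)/(11.4+1.29) = 86.73/12.69 = 6.834 mg/L.
Mixed L₀ = (11.4×4.29 + 1.29×116)/(12.69) = 198.5/12.69 = 15.65 mg/L.
Initial deficit D₀ = C_s − DO₀ = 9.36 − 6.834 = 2.526 mg/L.
t_c = (1/1.180) ln[(1.51/0.330)(1 − 2.526×1.180/(0.330×15.65))] = 0.8475 × ln(1.934) = 0.5592 d.
D_c = (0.330/1.51) × 15.65 × e^(−0.330×0.5592) = 0.2185 × 15.65 × 0.8315 = 2.843 mg/L.
Minimum DO = 9.36 − 2.843 = 6.517 mg/L.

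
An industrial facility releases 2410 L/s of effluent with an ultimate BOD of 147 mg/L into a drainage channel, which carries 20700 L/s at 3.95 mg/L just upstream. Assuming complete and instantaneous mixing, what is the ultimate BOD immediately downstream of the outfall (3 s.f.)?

Flow-weighted mixing: C = (Q_r C_r + Q_w C_w)/(Q_r + Q_w)
= (20700×3.95 + 2410×147)/(20700 + 2410) = 436000/23110 = 18.87 mg/L.

18.9 mg/L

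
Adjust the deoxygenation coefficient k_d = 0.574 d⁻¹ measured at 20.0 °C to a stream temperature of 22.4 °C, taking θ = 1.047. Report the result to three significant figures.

k_d(T₂) = k_d(T₁) · θ^(T₂−T₁) = 0.574 × 1.047^(22.4−20.0)
= 0.574 × 1.047^2.40 = 0.574 × 1.117 = 0.6409 d⁻¹.

k_d ≈ 0.641 d⁻¹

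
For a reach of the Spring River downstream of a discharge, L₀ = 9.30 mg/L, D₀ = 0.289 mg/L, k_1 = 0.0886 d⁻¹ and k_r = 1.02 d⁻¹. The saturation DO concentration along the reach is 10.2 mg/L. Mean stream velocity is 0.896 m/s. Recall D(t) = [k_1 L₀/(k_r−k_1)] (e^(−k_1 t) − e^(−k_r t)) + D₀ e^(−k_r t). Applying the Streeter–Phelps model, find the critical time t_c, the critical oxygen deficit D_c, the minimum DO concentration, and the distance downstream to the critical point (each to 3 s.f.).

t_c ≈ 2.20 d; D_c ≈ 0.665 mg/L; min DO ≈ 9.54 mg/L; x_c ≈ 170 km

With k_r/k_1 = 11.51 and 1 − D₀(k_r−k_1)/(k_1 L₀) = 0.6733,
t_c = ln(11.51 × 0.6733) / (1.02 − 0.0886) = ln(7.752) / 0.9314 = 2.048/0.9314 = 2.199 d.
L(t_c) = L₀ e^(−k_1 t_c) = 9.30 × 0.8230 = 7.654 mg/L, and at the critical point k_r D_c = k_1 L, so D_c = (0.0886/1.02) × 7.654 = 0.6648 mg/L.
Minimum DO = C_s − D_c = 10.2 − 0.6648 = 9.535 mg/L.
x_c = v t_c = 0.896 m/s × 2.199 d × 86400 s/d = 170200 m ≈ 170 km.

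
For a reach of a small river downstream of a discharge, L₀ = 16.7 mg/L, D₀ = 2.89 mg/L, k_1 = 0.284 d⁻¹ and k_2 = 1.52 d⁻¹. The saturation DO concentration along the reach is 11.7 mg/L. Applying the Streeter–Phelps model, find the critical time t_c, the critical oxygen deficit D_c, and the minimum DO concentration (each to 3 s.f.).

At the critical point dD/dt = 0, so k_1 L₀ e^(−k_1 t) = k_2 D. Substituting D(t) from the Streeter–Phelps equation and solving for t gives
t_c = ln[(k_2/k_1)(1 − D₀(k_2−k_1)/(k_1 L₀))] / (k_2−k_1).
Here k_2−k_1 = 1.236 d⁻¹ and 1 − D₀(k_2−k_1)/(k_1 L₀) = 1 − 2.89×1.236/(0.284×16.7) = 0.2468, so
t_c = ln(5.352 × 0.2468) / 1.236 = 0.2785 / 1.236 = 0.2253 d.
D_c = (k_1/k_2) L₀ e^(−k_1 t_c) = (0.284/1.52) × 16.7 × e^(−0.284×0.2253) = 0.1868 × 16.7 × 0.9380 = 2.927 mg/L.
Minimum DO = C_s − D_c = 11.7 − 2.927 = 8.773 mg/L.

t_c ≈ 0.225 d; D_c ≈ 2.93 mg/L; min DO ≈ 8.77 mg/L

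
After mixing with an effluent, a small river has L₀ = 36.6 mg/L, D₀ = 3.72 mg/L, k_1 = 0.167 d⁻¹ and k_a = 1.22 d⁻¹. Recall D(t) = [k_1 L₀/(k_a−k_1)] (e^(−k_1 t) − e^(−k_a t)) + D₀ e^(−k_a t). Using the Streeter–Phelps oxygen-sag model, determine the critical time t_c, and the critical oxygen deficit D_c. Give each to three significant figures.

t_c = [1/(k_a−k_1)] ln[(k_a/k_1)(1 − D₀(k_a−k_1)/(k_1 L₀))]
= [1/(1.22−0.167)] ln[(1.22/0.167)(1 − 3.72×1.053/(0.167×36.6))]
= (1/1.053) ln[7.305 × 0.3591] = 0.9497 × ln(2.624) = 0.9497 × 0.9645 = 0.9160 d.
D_c = (k_1/k_a) L₀ e^(−k_1 t_c) = (0.167/1.22) × 36.6 × e^(−0.167×0.9160) = 0.1369 × 36.6 × 0.8582 = 4.299 mg/L.

t_c ≈ 0.916 d; D_c ≈ 4.30 mg/L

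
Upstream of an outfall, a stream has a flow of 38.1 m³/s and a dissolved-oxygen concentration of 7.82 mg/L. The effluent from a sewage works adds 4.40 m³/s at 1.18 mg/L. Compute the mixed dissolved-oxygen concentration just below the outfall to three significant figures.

Flow-weighted mixing: C = (Q_r C_r + Q_w C_w)/(Q_r + Q_w)
= (38.1×7.82 + 4.40×1.18)/(38.1 + 4.40) = 303.1/42.50 = 7.133 mg/L.

7.13 mg/L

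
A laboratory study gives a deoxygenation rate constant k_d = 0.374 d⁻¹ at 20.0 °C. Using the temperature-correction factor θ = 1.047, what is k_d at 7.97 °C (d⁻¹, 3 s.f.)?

k_d ≈ 0.215 d⁻¹

k_d(T₂) = k_d(T₁) · θ^(T₂−T₁) = 0.374 × 1.047^(7.97−20.0)
= 0.374 × 1.047^-12.0 = 0.374 × 0.5755 = 0.2152 d⁻¹.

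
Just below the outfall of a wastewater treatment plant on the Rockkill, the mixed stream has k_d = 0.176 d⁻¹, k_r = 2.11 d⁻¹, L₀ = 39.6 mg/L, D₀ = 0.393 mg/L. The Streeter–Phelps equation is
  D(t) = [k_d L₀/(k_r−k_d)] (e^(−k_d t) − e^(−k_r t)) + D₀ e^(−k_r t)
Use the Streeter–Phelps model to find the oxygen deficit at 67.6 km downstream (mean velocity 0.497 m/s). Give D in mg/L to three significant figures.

Travel time t = x/v = 67.6 km / (0.497 m/s) = 67600 m / 0.497 m/s = 136000 s = 1.574 d.
k_d L₀/(k_r−k_d) = 0.176×39.6/(2.11−0.176) = 6.970/1.934 = 3.604 mg/L.
e^(−k_d t) = e^(−0.176×1.574) = 0.7580; e^(−k_r t) = e^(−2.11×1.574) = 0.03609.
D = 3.604 × (0.7580 − 0.03609) + 0.393 × 0.03609 = 2.602 + 0.01418 = 2.616 mg/L.

D ≈ 2.62 mg/L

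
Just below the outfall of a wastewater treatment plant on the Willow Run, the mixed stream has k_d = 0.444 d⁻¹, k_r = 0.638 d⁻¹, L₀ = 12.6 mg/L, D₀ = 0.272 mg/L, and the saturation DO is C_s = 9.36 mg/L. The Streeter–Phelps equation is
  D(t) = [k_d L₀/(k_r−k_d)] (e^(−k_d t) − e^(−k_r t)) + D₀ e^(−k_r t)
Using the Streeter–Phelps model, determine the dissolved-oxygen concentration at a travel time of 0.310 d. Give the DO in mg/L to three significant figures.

DO ≈ 7.67 mg/L

k_d L₀/(k_r−k_d) = 0.444×12.6/(0.638−0.444) = 5.594/0.1940 = 28.84 mg/L.
e^(−k_d t) = e^(−0.444×0.3100) = 0.8714; e^(−k_r t) = e^(−0.638×0.3100) = 0.8206.
D = 28.84 × (0.8714 − 0.8206) + 0.272 × 0.8206 = 1.467 + 0.2232 = 1.690 mg/L.
DO = C_s − D = 9.36 − 1.690 = 7.670 mg/L.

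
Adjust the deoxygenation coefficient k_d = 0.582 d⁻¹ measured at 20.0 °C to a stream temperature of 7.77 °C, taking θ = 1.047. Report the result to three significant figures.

k_d(T₂) = k_d(T₁) · θ^(T₂−T₁) = 0.582 × 1.047^(7.77−20.0)
= 0.582 × 1.047^-12.2 = 0.582 × 0.5702 = 0.3319 d⁻¹.

k_d ≈ 0.332 d⁻¹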